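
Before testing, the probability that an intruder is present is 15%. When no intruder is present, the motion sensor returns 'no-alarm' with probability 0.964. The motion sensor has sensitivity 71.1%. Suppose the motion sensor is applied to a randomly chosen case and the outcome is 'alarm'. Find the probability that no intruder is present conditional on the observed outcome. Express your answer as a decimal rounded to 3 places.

Let H be the event that an intruder is present. P(H) = 0.15, so P(¬H) = 0.85. With E the 'alarm' result, P(E|H) = 0.711 and P(E|¬H) = 0.036.
P(E) = 0.711·0.15 + 0.036·0.85 = 0.10665 + 0.030600 = 0.13725.
By Bayes' theorem, P(H|E) = 0.10665 / 0.13725 = 0.777. Hence P(¬H|E) = 1 − 0.777 = 0.223.

P(¬H | E) ≈ 0.223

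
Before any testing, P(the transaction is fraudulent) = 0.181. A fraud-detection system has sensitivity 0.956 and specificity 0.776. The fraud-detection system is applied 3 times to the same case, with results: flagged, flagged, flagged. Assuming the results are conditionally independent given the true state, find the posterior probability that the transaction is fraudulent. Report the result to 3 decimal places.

Let H be the event that the transaction is fraudulent; start with P(H) = 0.181. P('flagged'|H) = 0.956, P('flagged'|¬H) = 0.224.
Update on result 1 ('flagged'): P(H) ← 0.956·0.1810 / (0.956·0.1810 + 0.224·0.8190) = 0.17304/0.35649 = 0.4854.
Update on result 2 ('flagged'): P(H) ← 0.956·0.4854 / (0.956·0.4854 + 0.224·0.5146) = 0.46403/0.57930 = 0.8010.
Update on result 3 ('flagged'): P(H) ← 0.956·0.8010 / (0.956·0.8010 + 0.224·0.1990) = 0.76577/0.81034 = 0.9450.

Posterior P(H) ≈ 0.945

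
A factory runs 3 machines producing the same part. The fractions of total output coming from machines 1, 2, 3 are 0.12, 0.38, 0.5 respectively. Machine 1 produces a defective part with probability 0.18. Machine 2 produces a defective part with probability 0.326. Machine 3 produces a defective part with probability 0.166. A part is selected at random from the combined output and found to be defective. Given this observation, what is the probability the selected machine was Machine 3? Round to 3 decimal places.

Posterior probability ≈ 0.363

Tabulate prior·likelihood by source: [1] prior 0.12, lik 0.18, product 0.02160; [2] prior 0.38, lik 0.326, product 0.1239; [3] prior 0.5, lik 0.166, product 0.08300.
Normalizing constant = 0.22848; the posterior for Machine 3 is its product over the sum, 0.08300/0.22848 = 0.363.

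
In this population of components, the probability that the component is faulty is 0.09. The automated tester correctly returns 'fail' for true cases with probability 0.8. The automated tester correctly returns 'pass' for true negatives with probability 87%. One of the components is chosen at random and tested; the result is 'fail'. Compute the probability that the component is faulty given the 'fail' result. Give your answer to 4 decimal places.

P(H | E) ≈ 0.3783

Write H for 'the component is faulty'. Prior odds H:¬H = 0.09/0.91 = 0.098901. For the 'fail' outcome, the likelihood ratio is 0.8/0.13 = 6.1538.
Posterior odds = 0.098901 × 6.1538 = 0.60862, so P(H|E) = 0.60862/(1+0.60862) = 0.3783.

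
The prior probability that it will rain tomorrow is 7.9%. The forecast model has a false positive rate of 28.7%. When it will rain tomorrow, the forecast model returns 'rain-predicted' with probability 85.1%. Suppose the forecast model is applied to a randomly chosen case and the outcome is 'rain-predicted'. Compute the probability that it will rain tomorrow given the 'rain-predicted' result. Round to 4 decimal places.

P(H | E) ≈ 0.2028

Let H be the event that it will rain tomorrow. P(H) = 0.079, so P(¬H) = 0.921. With E the 'rain-predicted' result, P(E|H) = 0.851 and P(E|¬H) = 0.287.
P(E) = 0.851·0.079 + 0.287·0.921 = 0.067229 + 0.26433 = 0.33156.
By Bayes' theorem, P(H|E) = 0.067229 / 0.33156 = 0.2028.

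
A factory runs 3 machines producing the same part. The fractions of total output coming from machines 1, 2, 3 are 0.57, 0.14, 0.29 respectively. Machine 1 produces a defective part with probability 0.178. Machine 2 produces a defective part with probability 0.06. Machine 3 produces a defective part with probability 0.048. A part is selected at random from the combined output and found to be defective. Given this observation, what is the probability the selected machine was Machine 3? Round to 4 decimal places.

Posterior probability ≈ 0.1125

P(defective|M1) = 0.178; P(defective|M2) = 0.06; P(defective|M3) = 0.048.
Prior × likelihood for each source: 0.57·0.178=0.1015, 0.14·0.06=0.008400, 0.29·0.048=0.01392. Summing gives P(defective) = 0.12378.
P(Machine 3 | defective) = 0.01392 / 0.12378 = 0.1125.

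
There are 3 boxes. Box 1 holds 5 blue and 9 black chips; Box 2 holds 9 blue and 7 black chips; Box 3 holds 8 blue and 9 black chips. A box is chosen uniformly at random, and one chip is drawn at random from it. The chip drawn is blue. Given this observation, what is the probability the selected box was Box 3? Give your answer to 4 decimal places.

Tabulate prior·likelihood by source: [1] prior 0.333333, lik 0.3571, product 0.1190; [2] prior 0.333333, lik 0.5625, product 0.1875; [3] prior 0.333333, lik 0.4706, product 0.1569.
Normalizing constant = 0.46341; the posterior for Box 3 is its product over the sum, 0.1569/0.46341 = 0.3385.

Posterior probability ≈ 0.3385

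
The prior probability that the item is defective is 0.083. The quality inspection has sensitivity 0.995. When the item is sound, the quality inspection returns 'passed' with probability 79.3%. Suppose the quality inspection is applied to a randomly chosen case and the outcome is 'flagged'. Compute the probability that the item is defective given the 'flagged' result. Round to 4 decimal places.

P(H | E) ≈ 0.3032

Let H be the event that the item is defective. P(H) = 0.083, so P(¬H) = 0.917. With E the 'flagged' result, P(E|H) = 0.995 and P(E|¬H) = 0.207.
P(E) = 0.995·0.083 + 0.207·0.917 = 0.082585 + 0.18982 = 0.27240.
By Bayes' theorem, P(H|E) = 0.082585 / 0.27240 = 0.3032.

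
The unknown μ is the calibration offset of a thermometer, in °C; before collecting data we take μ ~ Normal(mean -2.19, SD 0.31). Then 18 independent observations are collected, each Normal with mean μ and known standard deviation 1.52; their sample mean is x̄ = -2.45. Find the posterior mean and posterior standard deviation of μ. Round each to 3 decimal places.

Posterior mean ≈ -2.301; posterior SD ≈ 0.234

Prior precision 1/τ₀² = 1/0.31² = 10.4058; data precision n/σ² = 18/1.52² = 7.79086.
Posterior precision = 10.4058 + 7.79086 = 18.1967, giving posterior SD = 1/√18.1967 = 0.234.
Posterior mean = (10.4058·-2.19 + 7.79086·-2.45) / 18.1967 = -2.301.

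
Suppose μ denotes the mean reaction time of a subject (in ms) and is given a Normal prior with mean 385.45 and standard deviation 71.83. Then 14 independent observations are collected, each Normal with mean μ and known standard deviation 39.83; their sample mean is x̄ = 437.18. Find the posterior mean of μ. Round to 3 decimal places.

Posterior mean ≈ 436.068

Prior precision 1/τ₀² = 1/71.83² = 0.00019382; data precision n/σ² = 14/39.83² = 0.00882485.
Posterior precision = 0.00019382 + 0.00882485 = 0.00901867.
Posterior mean = (0.00019382·385.45 + 0.00882485·437.18) / 0.00901867 = 436.068.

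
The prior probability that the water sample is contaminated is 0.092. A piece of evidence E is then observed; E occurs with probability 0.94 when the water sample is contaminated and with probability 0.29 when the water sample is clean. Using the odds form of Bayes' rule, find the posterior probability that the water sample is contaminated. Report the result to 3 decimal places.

Prior odds = 0.092/(1−0.092) = 0.10132. In log-odds, ln(0.10132) = -2.2895.
Add log likelihood ratio: ln(3.2414) = 1.1760.
Posterior log-odds = -1.1135, so posterior odds = exp(-1.1135) = 0.32842. Converting, P(H|E) = 0.32842/1.3284 = 0.247.

Posterior probability ≈ 0.247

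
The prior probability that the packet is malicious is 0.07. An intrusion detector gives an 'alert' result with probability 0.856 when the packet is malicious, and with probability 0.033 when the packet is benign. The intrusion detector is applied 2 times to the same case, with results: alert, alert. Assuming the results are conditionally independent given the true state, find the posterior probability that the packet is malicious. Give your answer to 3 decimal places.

Let H be the event that the packet is malicious; start with P(H) = 0.07. P('alert'|H) = 0.856, P('alert'|¬H) = 0.033.
Update on result 1 ('alert'): P(H) ← 0.856·0.0700 / (0.856·0.0700 + 0.033·0.9300) = 0.059920/0.090610 = 0.6613.
Update on result 2 ('alert'): P(H) ← 0.856·0.6613 / (0.856·0.6613 + 0.033·0.3387) = 0.56607/0.57725 = 0.9806.

Posterior P(H) ≈ 0.981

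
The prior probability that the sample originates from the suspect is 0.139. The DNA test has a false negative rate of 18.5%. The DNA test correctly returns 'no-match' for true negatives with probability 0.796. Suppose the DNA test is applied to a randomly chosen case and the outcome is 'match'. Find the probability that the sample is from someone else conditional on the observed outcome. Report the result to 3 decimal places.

Let H be the event that the sample originates from the suspect. P(H) = 0.139, so P(¬H) = 0.861. With E the 'match' result, P(E|H) = 0.815 and P(E|¬H) = 0.204.
P(E) = 0.815·0.139 + 0.204·0.861 = 0.11328 + 0.17564 = 0.28893.
By Bayes' theorem, P(H|E) = 0.11328 / 0.28893 = 0.392. Hence P(¬H|E) = 1 − 0.392 = 0.608.

P(¬H | E) ≈ 0.608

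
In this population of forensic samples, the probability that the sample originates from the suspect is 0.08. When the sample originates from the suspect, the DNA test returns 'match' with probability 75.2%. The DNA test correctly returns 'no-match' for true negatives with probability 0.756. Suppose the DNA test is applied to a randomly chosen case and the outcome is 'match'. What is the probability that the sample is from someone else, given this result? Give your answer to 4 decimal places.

Let H be the event that the sample originates from the suspect. P(H) = 0.08, so P(¬H) = 0.92. With E the 'match' result, P(E|H) = 0.752 and P(E|¬H) = 0.244.
P(E) = 0.752·0.08 + 0.244·0.92 = 0.060160 + 0.22448 = 0.28464.
By Bayes' theorem, P(H|E) = 0.060160 / 0.28464 = 0.2114. Hence P(¬H|E) = 1 − 0.2114 = 0.7886.

P(¬H | E) ≈ 0.7886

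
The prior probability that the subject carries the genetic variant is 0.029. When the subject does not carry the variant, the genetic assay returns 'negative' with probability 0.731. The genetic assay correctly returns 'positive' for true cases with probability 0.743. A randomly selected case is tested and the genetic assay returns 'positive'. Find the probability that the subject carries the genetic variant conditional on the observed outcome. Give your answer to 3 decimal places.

Write H for 'the subject carries the genetic variant'. Prior odds H:¬H = 0.029/0.971 = 0.029866. For the 'positive' outcome, the likelihood ratio is 0.743/0.269 = 2.7621.
Posterior odds = 0.029866 × 2.7621 = 0.082493, so P(H|E) = 0.082493/(1+0.082493) = 0.076.

P(H | E) ≈ 0.076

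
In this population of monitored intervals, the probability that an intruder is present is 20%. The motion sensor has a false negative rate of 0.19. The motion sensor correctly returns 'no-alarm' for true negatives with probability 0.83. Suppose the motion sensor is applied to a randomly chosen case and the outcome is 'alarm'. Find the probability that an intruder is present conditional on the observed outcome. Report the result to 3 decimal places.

Write H for 'an intruder is present'. Prior odds H:¬H = 0.2/0.8 = 0.25000. For the 'alarm' outcome, the likelihood ratio is 0.81/0.17 = 4.7647.
Posterior odds = 0.25000 × 4.7647 = 1.1912, so P(H|E) = 1.1912/(1+1.1912) = 0.544.

P(H | E) ≈ 0.544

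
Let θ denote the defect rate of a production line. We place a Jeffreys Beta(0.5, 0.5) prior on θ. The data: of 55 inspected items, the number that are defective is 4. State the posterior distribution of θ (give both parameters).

Posterior: Beta(4.5, 51.5)

Observing 4 successes and 51 failures updates Beta(0.5, 0.5) by adding the success and failure counts to the two shape parameters: α = 0.5+4 = 4.5, β = 0.5+51 = 51.5.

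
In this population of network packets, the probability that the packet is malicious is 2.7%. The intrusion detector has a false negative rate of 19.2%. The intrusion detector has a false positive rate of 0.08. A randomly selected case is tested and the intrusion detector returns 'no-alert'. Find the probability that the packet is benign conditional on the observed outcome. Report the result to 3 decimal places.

Let H be the event that the packet is malicious. P(H) = 0.027, so P(¬H) = 0.973. With E the 'no-alert' result, P(E|H) = 0.192 and P(E|¬H) = 0.92.
P(E) = 0.192·0.027 + 0.92·0.973 = 0.0051840 + 0.89516 = 0.90034.
By Bayes' theorem, P(H|E) = 0.0051840 / 0.90034 = 0.006. Hence P(¬H|E) = 1 − 0.006 = 0.994.

P(¬H | E) ≈ 0.994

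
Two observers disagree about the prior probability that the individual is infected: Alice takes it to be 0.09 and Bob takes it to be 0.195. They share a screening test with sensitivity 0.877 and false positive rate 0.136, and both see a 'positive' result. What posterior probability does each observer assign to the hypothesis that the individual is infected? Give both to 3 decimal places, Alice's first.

The likelihood ratio for a 'positive' result is 0.877/0.136 = 6.4485.
Alice: prior odds 0.09/0.91 = 0.098901; posterior odds 0.63777; posterior probability 0.389.
Bob: prior odds 0.195/0.805 = 0.24224; posterior odds 1.5621; posterior probability 0.610.

Alice: 0.389; Bob: 0.610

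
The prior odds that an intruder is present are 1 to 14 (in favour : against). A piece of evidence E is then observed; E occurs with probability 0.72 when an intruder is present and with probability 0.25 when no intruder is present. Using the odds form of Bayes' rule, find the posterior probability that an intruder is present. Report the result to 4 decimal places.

Posterior probability ≈ 0.1706

Prior odds = 1/14 = 0.071429. In log-odds, ln(0.071429) = -2.6391.
Add log likelihood ratio: ln(2.8800) = 1.0578.
Posterior log-odds = -1.5813, so posterior odds = exp(-1.5813) = 0.20571. Converting, P(H|E) = 0.20571/1.2057 = 0.1706.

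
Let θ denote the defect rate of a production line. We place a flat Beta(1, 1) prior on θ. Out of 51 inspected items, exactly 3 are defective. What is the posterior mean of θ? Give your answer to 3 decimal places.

Posterior mean ≈ 0.075

The binomial likelihood is conjugate to the Beta prior: with 3 successes and 48 failures, the posterior is Beta(1+3, 1+48) = Beta(4, 49).
E[θ | data] = 4/(4+49) = 0.075.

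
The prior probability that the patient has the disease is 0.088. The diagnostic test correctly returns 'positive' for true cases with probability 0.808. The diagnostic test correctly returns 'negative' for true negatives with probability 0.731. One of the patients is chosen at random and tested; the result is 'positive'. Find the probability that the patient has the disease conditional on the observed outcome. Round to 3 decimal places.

P(H | E) ≈ 0.225

Write H for 'the patient has the disease'. Prior odds H:¬H = 0.088/0.912 = 0.096491. For the 'positive' outcome, the likelihood ratio is 0.808/0.269 = 3.0037.
Posterior odds = 0.096491 × 3.0037 = 0.28983, so P(H|E) = 0.28983/(1+0.28983) = 0.225.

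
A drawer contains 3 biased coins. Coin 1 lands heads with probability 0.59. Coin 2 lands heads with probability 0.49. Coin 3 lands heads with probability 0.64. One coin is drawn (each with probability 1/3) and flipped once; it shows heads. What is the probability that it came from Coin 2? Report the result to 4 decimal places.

Posterior probability ≈ 0.2849

P(heads|C1) = 0.59; P(heads|C2) = 0.49; P(heads|C3) = 0.64.
Prior × likelihood for each source: 0.333333·0.59=0.1967, 0.333333·0.49=0.1633, 0.333333·0.64=0.2133. Summing gives P(heads) = 0.57333.
P(Coin 2 | heads) = 0.1633 / 0.57333 = 0.2849.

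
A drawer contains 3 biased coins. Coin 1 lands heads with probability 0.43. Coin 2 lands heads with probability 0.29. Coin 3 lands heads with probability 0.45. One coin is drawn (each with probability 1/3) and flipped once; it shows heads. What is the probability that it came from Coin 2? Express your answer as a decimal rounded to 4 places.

P(heads|C1) = 0.43; P(heads|C2) = 0.29; P(heads|C3) = 0.45.
Prior × likelihood for each source: 0.333333·0.43=0.1433, 0.333333·0.29=0.09667, 0.333333·0.45=0.1500. Summing gives P(heads) = 0.39000.
P(Coin 2 | heads) = 0.09667 / 0.39000 = 0.2479.

Posterior probability ≈ 0.2479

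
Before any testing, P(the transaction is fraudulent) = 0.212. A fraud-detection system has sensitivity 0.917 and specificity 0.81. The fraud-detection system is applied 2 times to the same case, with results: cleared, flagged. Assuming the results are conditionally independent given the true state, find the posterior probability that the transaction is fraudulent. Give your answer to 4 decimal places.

Let H be the event that the transaction is fraudulent; start with P(H) = 0.212. P('flagged'|H) = 0.917, P('flagged'|¬H) = 0.19.
Update on result 1 ('cleared'): P(H) ← 0.083·0.2120 / (0.083·0.2120 + 0.81·0.7880) = 0.017596/0.65588 = 0.0268.
Update on result 2 ('flagged'): P(H) ← 0.917·0.0268 / (0.917·0.0268 + 0.19·0.9732) = 0.024601/0.20950 = 0.1174.

Posterior P(H) ≈ 0.1174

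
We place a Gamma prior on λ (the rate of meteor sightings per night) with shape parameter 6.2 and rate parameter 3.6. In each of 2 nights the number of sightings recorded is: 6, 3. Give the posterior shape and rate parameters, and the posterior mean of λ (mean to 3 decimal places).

Posterior: Gamma(shape=15.2, rate=5.6); mean ≈ 2.714

The Poisson likelihood adds the total count to the shape and the number of exposure periods to the rate. Here ∑xᵢ = 9 and n = 2, so shape 6.2→15.2 and rate 3.6→5.6.
E[λ | data] = 15.2/5.6 = 2.714.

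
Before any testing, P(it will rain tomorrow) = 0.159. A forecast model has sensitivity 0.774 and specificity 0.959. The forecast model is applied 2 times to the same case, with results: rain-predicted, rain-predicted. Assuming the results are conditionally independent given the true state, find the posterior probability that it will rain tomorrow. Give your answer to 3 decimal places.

Posterior P(H) ≈ 0.985

Let H be the event that it will rain tomorrow; start with P(H) = 0.159. P('rain-predicted'|H) = 0.774, P('rain-predicted'|¬H) = 0.041.
Update on result 1 ('rain-predicted'): P(H) ← 0.774·0.1590 / (0.774·0.1590 + 0.041·0.8410) = 0.12307/0.15755 = 0.7811.
Update on result 2 ('rain-predicted'): P(H) ← 0.774·0.7811 / (0.774·0.7811 + 0.041·0.2189) = 0.60460/0.61357 = 0.9854.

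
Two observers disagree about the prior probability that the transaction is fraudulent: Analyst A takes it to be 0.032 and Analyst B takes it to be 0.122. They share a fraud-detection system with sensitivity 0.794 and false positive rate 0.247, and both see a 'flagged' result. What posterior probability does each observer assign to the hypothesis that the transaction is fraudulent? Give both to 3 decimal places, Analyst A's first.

Analyst A: 0.096; Analyst B: 0.309

P('+'|H) = 0.794, P('+'|¬H) = 0.247.
Analyst A: numerator 0.794·0.032 = 0.025408; evidence = 0.025408+0.247·0.968 = 0.26450; posterior = 0.096.
Analyst B: numerator 0.794·0.122 = 0.096868; evidence = 0.096868+0.247·0.878 = 0.31373; posterior = 0.309.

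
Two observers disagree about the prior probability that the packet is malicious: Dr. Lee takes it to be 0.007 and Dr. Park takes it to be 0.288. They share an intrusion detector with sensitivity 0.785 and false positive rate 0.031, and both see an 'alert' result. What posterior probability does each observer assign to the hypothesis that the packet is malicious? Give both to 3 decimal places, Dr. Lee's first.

Dr. Lee: 0.151; Dr. Park: 0.911

P('+'|H) = 0.785, P('+'|¬H) = 0.031.
Dr. Lee: numerator 0.785·0.007 = 0.0054950; evidence = 0.0054950+0.031·0.993 = 0.036278; posterior = 0.151.
Dr. Park: numerator 0.785·0.288 = 0.22608; evidence = 0.22608+0.031·0.712 = 0.24815; posterior = 0.911.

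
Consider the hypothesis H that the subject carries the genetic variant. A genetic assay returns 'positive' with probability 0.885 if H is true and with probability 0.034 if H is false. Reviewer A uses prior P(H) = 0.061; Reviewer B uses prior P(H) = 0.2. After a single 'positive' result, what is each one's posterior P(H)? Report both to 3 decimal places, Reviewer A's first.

P('+'|H) = 0.885, P('+'|¬H) = 0.034.
Reviewer A: numerator 0.885·0.061 = 0.053985; evidence = 0.053985+0.034·0.939 = 0.085911; posterior = 0.628.
Reviewer B: numerator 0.885·0.2 = 0.17700; evidence = 0.17700+0.034·0.8 = 0.20420; posterior = 0.867.

Reviewer A: 0.628; Reviewer B: 0.867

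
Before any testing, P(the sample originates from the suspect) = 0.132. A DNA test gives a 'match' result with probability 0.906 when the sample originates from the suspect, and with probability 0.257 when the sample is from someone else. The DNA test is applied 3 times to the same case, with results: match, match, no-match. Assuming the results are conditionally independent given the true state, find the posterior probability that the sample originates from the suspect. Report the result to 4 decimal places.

With H the event that the sample originates from the suspect, the joint likelihood of the observed sequence is P(data|H) = 0.906·0.906·0.094 = 0.077159 and P(data|¬H) = 0.257·0.257·0.743 = 0.049074.
Bayes: P(H|data) = 0.132·0.077159 / (0.132·0.077159 + 0.868·0.049074) = 0.010185/0.052782 = 0.1930.

Posterior P(H) ≈ 0.1930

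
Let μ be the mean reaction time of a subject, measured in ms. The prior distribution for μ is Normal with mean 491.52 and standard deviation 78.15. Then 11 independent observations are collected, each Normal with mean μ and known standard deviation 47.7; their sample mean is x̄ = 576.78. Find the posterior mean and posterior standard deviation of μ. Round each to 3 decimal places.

Posterior mean ≈ 573.987; posterior SD ≈ 14.145

With known σ, the Normal prior is conjugate. Weight on the data is w = (n/σ²)/(n/σ² + 1/τ₀²) = 0.00483455/(0.00483455+0.00016374) = 0.96724.
Posterior mean = w·x̄ + (1−w)·μ₀ = 0.96724·576.78 + 0.032758·491.52 = 573.987. Posterior variance = 1/(0.00483455+0.00016374) = 200.069, so SD = 14.145.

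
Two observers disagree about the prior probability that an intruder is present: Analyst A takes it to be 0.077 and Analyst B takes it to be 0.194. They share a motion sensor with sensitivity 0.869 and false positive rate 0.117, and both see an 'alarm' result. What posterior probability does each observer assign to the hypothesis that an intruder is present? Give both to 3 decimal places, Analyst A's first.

Analyst A: 0.383; Analyst B: 0.641

The likelihood ratio for an 'alarm' result is 0.869/0.117 = 7.4274.
Analyst A: prior odds 0.077/0.923 = 0.083424; posterior odds 0.61962; posterior probability 0.383.
Analyst B: prior odds 0.194/0.806 = 0.24069; posterior odds 1.7877; posterior probability 0.641.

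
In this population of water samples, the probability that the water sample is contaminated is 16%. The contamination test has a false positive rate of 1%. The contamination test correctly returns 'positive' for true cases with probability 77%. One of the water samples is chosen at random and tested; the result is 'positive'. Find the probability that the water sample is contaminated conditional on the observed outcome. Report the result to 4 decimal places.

Write H for 'the water sample is contaminated'. Prior odds H:¬H = 0.16/0.84 = 0.19048. For the 'positive' outcome, the likelihood ratio is 0.77/0.01 = 77.000.
Posterior odds = 0.19048 × 77.000 = 14.667, so P(H|E) = 14.667/(1+14.667) = 0.9362.

P(H | E) ≈ 0.9362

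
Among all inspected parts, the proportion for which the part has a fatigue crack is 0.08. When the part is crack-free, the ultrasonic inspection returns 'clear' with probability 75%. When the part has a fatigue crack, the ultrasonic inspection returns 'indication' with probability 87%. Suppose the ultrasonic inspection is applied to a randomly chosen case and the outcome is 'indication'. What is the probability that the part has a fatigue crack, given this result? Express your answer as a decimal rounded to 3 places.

Write H for 'the part has a fatigue crack'. Prior odds H:¬H = 0.08/0.92 = 0.086957. For the 'indication' outcome, the likelihood ratio is 0.87/0.25 = 3.4800.
Posterior odds = 0.086957 × 3.4800 = 0.30261, so P(H|E) = 0.30261/(1+0.30261) = 0.232.

P(H | E) ≈ 0.232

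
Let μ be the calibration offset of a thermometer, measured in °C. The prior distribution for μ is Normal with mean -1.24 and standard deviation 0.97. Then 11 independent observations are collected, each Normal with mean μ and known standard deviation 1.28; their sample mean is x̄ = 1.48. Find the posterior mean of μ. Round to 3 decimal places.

Prior precision 1/τ₀² = 1/0.97² = 1.06281; data precision n/σ² = 11/1.28² = 6.71387.
Posterior precision = 1.06281 + 6.71387 = 7.77668.
Posterior mean = (1.06281·-1.24 + 6.71387·1.48) / 7.77668 = 1.108.

Posterior mean ≈ 1.108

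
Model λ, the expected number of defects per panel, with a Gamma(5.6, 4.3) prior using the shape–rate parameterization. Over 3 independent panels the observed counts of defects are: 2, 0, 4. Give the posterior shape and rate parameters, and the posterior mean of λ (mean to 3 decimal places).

Total count ∑xᵢ = 6 over n = 3 panels.
Gamma is conjugate to the Poisson likelihood: posterior is Gamma(shape = 5.6+6 = 11.6, rate = 4.3+3 = 7.3).
Posterior mean = shape/rate = 11.6/7.3 = 1.589.

Posterior: Gamma(shape=11.6, rate=7.3); mean ≈ 1.589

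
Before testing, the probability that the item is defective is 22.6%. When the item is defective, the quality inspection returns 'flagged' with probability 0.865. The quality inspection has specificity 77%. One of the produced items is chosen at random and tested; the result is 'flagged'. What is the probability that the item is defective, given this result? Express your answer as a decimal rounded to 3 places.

P(H | E) ≈ 0.523

Write H for 'the item is defective'. Prior odds H:¬H = 0.226/0.774 = 0.29199. For the 'flagged' outcome, the likelihood ratio is 0.865/0.23 = 3.7609.
Posterior odds = 0.29199 × 3.7609 = 1.0981, so P(H|E) = 1.0981/(1+1.0981) = 0.523.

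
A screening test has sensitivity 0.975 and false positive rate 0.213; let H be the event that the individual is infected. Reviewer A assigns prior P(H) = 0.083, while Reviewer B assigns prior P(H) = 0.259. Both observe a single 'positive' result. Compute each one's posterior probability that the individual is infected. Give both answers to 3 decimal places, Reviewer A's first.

Reviewer A: 0.293; Reviewer B: 0.615

The likelihood ratio for a 'positive' result is 0.975/0.213 = 4.5775.
Reviewer A: prior odds 0.083/0.917 = 0.090513; posterior odds 0.41432; posterior probability 0.293.
Reviewer B: prior odds 0.259/0.741 = 0.34953; posterior odds 1.6000; posterior probability 0.615.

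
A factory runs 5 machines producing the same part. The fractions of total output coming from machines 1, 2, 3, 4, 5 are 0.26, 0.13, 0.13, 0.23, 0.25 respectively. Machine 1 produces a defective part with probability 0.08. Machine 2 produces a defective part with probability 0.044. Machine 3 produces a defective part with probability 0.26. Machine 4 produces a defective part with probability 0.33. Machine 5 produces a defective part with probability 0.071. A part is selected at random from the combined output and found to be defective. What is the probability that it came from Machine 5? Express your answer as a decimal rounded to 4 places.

P(defective|M1) = 0.08; P(defective|M2) = 0.044; P(defective|M3) = 0.26; P(defective|M4) = 0.33; P(defective|M5) = 0.071.
Prior × likelihood for each source: 0.26·0.08=0.02080, 0.13·0.044=0.005720, 0.13·0.26=0.03380, 0.23·0.33=0.07590, 0.25·0.071=0.01775. Summing gives P(defective) = 0.15397.
P(Machine 5 | defective) = 0.01775 / 0.15397 = 0.1153.

Posterior probability ≈ 0.1153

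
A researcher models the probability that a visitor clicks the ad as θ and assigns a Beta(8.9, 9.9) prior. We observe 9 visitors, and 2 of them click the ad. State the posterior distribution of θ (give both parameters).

Observing 2 successes and 7 failures updates Beta(8.9, 9.9) by adding the success and failure counts to the two shape parameters: α = 8.9+2 = 10.9, β = 9.9+7 = 16.9.

Posterior: Beta(10.9, 16.9)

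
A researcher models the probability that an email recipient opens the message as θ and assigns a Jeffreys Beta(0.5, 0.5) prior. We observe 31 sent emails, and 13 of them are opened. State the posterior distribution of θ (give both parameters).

Posterior: Beta(13.5, 18.5)

Observing 13 successes and 18 failures updates Beta(0.5, 0.5) by adding the success and failure counts to the two shape parameters: α = 0.5+13 = 13.5, β = 0.5+18 = 18.5.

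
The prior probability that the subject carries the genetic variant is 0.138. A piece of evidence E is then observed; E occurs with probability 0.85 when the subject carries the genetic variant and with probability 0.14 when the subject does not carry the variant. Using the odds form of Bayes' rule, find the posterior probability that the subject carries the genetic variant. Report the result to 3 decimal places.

Posterior probability ≈ 0.493

Prior odds = 0.138/(1−0.138) = 0.16009.
Likelihood ratio for E = 0.85/0.14 = 6.0714.
Posterior odds = prior odds × LR = 0.97199.
Posterior probability = odds/(1+odds) = 0.97199/1.9720 = 0.493.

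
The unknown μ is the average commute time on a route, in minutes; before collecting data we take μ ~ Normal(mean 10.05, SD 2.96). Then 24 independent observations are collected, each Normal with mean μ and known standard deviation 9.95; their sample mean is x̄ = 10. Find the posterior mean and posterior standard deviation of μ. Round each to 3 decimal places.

With known σ, the Normal prior is conjugate. Weight on the data is w = (n/σ²)/(n/σ² + 1/τ₀²) = 0.242418/(0.242418+0.114134) = 0.67989.
Posterior mean = w·x̄ + (1−w)·μ₀ = 0.67989·10 + 0.32011·10.05 = 10.016. Posterior variance = 1/(0.242418+0.114134) = 2.80464, so SD = 1.675.

Posterior mean ≈ 10.016; posterior SD ≈ 1.675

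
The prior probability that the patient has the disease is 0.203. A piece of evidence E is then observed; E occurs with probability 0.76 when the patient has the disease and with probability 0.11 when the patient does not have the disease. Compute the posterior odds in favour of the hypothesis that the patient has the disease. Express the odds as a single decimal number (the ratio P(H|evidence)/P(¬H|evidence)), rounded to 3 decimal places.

Prior odds = 0.203/(1−0.203) = 0.25471. In log-odds, ln(0.25471) = -1.3676.
Add log likelihood ratio: ln(6.9091) = 1.9328.
Posterior log-odds = 0.56519, so posterior odds = exp(0.56519) = 1.7598.

Posterior odds ≈ 1.760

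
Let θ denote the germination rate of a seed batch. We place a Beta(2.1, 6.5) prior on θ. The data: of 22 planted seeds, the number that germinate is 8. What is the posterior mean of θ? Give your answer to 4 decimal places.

Posterior mean ≈ 0.3301

The binomial likelihood is conjugate to the Beta prior: with 8 successes and 14 failures, the posterior is Beta(2.1+8, 6.5+14) = Beta(10.1, 20.5).
Posterior mean = α/(α+β) = 10.1/30.6 = 0.3301.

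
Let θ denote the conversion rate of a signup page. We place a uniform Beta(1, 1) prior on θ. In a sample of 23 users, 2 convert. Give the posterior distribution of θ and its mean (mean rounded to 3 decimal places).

Observing 2 successes and 21 failures updates Beta(1, 1) by adding the success and failure counts to the two shape parameters: α = 1+2 = 3, β = 1+21 = 22.
Posterior mean = α/(α+β) = 3/25 = 0.120.

Posterior: Beta(3, 22); mean ≈ 0.120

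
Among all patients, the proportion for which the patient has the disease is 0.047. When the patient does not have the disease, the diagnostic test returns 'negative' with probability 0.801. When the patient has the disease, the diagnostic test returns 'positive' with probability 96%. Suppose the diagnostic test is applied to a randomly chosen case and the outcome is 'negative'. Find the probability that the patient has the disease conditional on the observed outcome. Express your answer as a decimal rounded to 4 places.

P(H | E) ≈ 0.0025

Write H for 'the patient has the disease'. Prior odds H:¬H = 0.047/0.953 = 0.049318. For the 'negative' outcome, the likelihood ratio is 0.04/0.801 = 0.049938.
Posterior odds = 0.049318 × 0.049938 = 0.0024628, so P(H|E) = 0.0024628/(1+0.0024628) = 0.0025.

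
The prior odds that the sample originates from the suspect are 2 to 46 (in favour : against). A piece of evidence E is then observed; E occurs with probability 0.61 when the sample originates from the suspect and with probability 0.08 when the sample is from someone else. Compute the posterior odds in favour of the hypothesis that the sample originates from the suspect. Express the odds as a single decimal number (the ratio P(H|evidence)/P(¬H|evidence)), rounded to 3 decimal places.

Prior odds = 2/46 = 0.043478.
Likelihood ratio for E = 0.61/0.08 = 7.6250.
Posterior odds = prior odds × LR = 0.33152.

Posterior odds ≈ 0.332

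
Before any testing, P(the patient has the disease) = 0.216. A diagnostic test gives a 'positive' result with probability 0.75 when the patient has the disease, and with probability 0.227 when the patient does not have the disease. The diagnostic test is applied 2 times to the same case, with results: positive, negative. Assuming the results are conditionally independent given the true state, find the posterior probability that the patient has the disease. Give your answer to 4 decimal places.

Let H be the event that the patient has the disease; start with P(H) = 0.216. P('positive'|H) = 0.75, P('positive'|¬H) = 0.227.
Update on result 1 ('positive'): P(H) ← 0.75·0.2160 / (0.75·0.2160 + 0.227·0.7840) = 0.16200/0.33997 = 0.4765.
Update on result 2 ('negative'): P(H) ← 0.25·0.4765 / (0.25·0.4765 + 0.773·0.5235) = 0.11913/0.52378 = 0.2274.

Posterior P(H) ≈ 0.2274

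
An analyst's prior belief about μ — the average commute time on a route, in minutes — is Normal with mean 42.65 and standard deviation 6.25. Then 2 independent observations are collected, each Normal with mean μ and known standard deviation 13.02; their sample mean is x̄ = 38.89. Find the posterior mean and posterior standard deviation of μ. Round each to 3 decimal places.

With known σ, the Normal prior is conjugate. Weight on the data is w = (n/σ²)/(n/σ² + 1/τ₀²) = 0.0117980/(0.0117980+0.0256000) = 0.31547.
Posterior mean = w·x̄ + (1−w)·μ₀ = 0.31547·38.89 + 0.68453·42.65 = 41.464. Posterior variance = 1/(0.0117980+0.0256000) = 26.7394, so SD = 5.171.

Posterior mean ≈ 41.464; posterior SD ≈ 5.171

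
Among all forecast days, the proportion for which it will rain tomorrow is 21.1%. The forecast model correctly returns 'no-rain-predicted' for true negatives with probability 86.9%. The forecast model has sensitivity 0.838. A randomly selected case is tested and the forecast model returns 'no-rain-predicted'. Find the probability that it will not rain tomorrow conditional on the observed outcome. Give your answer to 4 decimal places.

Write H for 'it will rain tomorrow'. Prior odds H:¬H = 0.211/0.789 = 0.26743. For the 'no-rain-predicted' outcome, the likelihood ratio is 0.162/0.869 = 0.18642.
Posterior odds = 0.26743 × 0.18642 = 0.049854, so P(H|E) = 0.049854/(1+0.049854) = 0.0475. Then P(¬H|E) = 1 − 0.0475 = 0.9525.

P(¬H | E) ≈ 0.9525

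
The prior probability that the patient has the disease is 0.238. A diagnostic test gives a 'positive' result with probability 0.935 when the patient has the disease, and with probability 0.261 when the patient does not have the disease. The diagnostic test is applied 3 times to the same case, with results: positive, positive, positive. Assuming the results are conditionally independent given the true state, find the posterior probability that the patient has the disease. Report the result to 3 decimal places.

Let H be the event that the patient has the disease; start with P(H) = 0.238. P('positive'|H) = 0.935, P('positive'|¬H) = 0.261.
Update on result 1 ('positive'): P(H) ← 0.935·0.2380 / (0.935·0.2380 + 0.261·0.7620) = 0.22253/0.42141 = 0.5281.
Update on result 2 ('positive'): P(H) ← 0.935·0.5281 / (0.935·0.5281 + 0.261·0.4719) = 0.49373/0.61691 = 0.8003.
Update on result 3 ('positive'): P(H) ← 0.935·0.8003 / (0.935·0.8003 + 0.261·0.1997) = 0.74831/0.80042 = 0.9349.

Posterior P(H) ≈ 0.935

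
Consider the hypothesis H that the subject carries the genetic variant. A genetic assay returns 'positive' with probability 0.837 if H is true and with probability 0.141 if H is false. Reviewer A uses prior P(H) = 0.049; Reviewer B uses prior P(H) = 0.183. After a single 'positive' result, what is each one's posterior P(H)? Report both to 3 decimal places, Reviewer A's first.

The likelihood ratio for a 'positive' result is 0.837/0.141 = 5.9362.
Reviewer A: prior odds 0.049/0.951 = 0.051525; posterior odds 0.30586; posterior probability 0.234.
Reviewer B: prior odds 0.183/0.817 = 0.22399; posterior odds 1.3296; posterior probability 0.571.

Reviewer A: 0.234; Reviewer B: 0.571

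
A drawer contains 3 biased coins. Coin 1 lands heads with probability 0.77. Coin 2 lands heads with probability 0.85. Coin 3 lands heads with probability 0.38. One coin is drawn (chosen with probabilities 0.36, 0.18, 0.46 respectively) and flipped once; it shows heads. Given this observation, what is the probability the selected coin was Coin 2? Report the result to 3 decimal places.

Posterior probability ≈ 0.253

P(heads|C1) = 0.77; P(heads|C2) = 0.85; P(heads|C3) = 0.38.
Prior × likelihood for each source: 0.36·0.77=0.2772, 0.18·0.85=0.1530, 0.46·0.38=0.1748. Summing gives P(heads) = 0.60500.
P(Coin 2 | heads) = 0.1530 / 0.60500 = 0.253.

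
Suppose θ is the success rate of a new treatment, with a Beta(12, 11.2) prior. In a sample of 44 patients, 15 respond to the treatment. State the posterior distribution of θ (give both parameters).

Observing 15 successes and 29 failures updates Beta(12, 11.2) by adding the success and failure counts to the two shape parameters: α = 12+15 = 27, β = 11.2+29 = 40.2.

Posterior: Beta(27, 40.2)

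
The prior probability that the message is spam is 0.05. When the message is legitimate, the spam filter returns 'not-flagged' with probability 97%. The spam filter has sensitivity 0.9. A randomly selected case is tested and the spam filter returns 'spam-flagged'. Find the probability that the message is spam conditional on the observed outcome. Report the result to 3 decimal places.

P(H | E) ≈ 0.612

Write H for 'the message is spam'. Prior odds H:¬H = 0.05/0.95 = 0.052632. For the 'spam-flagged' outcome, the likelihood ratio is 0.9/0.03 = 30.000.
Posterior odds = 0.052632 × 30.000 = 1.5789, so P(H|E) = 1.5789/(1+1.5789) = 0.612.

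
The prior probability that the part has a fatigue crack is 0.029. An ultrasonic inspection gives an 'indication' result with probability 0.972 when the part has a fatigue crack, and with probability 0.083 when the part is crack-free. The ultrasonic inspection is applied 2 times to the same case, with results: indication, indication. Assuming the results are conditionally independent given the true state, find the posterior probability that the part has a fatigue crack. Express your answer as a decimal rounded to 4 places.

With H the event that the part has a fatigue crack, the joint likelihood of the observed sequence is P(data|H) = 0.972·0.972 = 0.94478 and P(data|¬H) = 0.083·0.083 = 0.0068890.
Bayes: P(H|data) = 0.029·0.94478 / (0.029·0.94478 + 0.971·0.0068890) = 0.027399/0.034088 = 0.8038.

Posterior P(H) ≈ 0.8038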